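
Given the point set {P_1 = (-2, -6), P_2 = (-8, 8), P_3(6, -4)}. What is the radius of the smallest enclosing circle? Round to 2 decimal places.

Side lengths²: P_1P_2² = 232, P_1P_3² = 68, P_2P_3² = 340.
Since P_2P_3² = 340 ≥ 232 + 68 = 300, the angle opposite P_2P_3 is not acute, so the smallest enclosing circle has P_2P_3 as diameter.
Centre = midpoint of P_2P_3 = (-1, 2), r² = 340/4 = 85.
r = √85 ≈ 9.22.

9.22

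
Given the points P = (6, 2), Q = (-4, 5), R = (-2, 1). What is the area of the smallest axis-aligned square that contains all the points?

100

The bounding box has width 10 and height 4.
An axis-aligned square enclosing the set must have side ≥ max(width, height).
So the minimum side is max(10, 4) = 10.
Area = 10² = 100.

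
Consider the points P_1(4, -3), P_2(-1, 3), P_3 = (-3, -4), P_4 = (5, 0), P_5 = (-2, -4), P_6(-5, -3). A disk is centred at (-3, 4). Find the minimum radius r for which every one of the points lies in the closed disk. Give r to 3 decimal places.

9.899

The required radius is the distance from (-3, 4) to the farthest point.
Squared distances: 98, 5, 64, 80, 65, 53.
Maximum is 98, attained at P_1.
r = √98 ≈ 9.899.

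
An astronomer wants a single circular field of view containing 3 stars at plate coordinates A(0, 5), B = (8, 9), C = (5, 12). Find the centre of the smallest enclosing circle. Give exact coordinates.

Side lengths²: AB² = 80, AC² = 74, BC² = 18.
Since AB² = 80 < 74 + 18 = 92, the triangle is acute, so the smallest enclosing circle is the circumcircle.
Circumcentre = (11/3, 23/3), r² = 185/9.
Centre = (11/3, 23/3).

(11/3, 23/3)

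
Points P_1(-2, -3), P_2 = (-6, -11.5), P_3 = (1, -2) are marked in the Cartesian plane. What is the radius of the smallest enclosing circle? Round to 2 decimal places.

Side lengths²: P_1P_2² = 88.25, P_1P_3² = 10, P_2P_3² = 139.25.
Since P_2P_3² = 139.25 ≥ 88.25 + 10 = 98.25, the angle opposite P_2P_3 is not acute, so the smallest enclosing circle has P_2P_3 as diameter.
Centre = midpoint of P_2P_3 = (-2.5, -6.75), r² = 139.25/4 = 34.8125.
r = √(34.8125) ≈ 5.90.

5.90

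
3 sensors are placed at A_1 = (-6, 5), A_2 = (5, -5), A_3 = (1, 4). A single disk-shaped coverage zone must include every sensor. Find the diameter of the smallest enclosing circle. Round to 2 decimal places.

14.87

Side lengths²: A_1A_2² = 221, A_1A_3² = 50, A_2A_3² = 97.
Since A_1A_2² = 221 ≥ 97 + 50 = 147, the angle opposite A_1A_2 is not acute, so the smallest enclosing circle has A_1A_2 as diameter.
Centre = midpoint of A_1A_2 = (-0.5, 0), r² = 221/4 = 55.25.
Diameter = 2r = 2√(55.25) ≈ 14.87.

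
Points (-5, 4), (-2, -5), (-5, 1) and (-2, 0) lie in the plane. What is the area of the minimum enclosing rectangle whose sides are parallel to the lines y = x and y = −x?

In coordinates u = x + y, v = x − y the rectangle is axis-aligned; the map (x,y)→(u,v) scales areas by 2.
u-values: -1, -7, -4, -2; range = -1 − (-7) = 6.
v-values: -9, 3, -6, -2; range = 3 − (-9) = 12.
Area = (6 × 12) / 2 = 36.

36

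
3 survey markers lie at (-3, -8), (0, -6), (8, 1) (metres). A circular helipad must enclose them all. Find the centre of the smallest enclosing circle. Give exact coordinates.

Call the three points A, B, C in the order given.
Side lengths²: AB² = 13, AC² = 202, BC² = 113.
Since AC² = 202 ≥ 113 + 13 = 126, the angle opposite AC is not acute, so the smallest enclosing circle has AC as diameter.
Centre = midpoint of AC = (2.5, -3.5), r² = 202/4 = 50.5.
Centre = (2.5, -3.5).

(2.5, -3.5)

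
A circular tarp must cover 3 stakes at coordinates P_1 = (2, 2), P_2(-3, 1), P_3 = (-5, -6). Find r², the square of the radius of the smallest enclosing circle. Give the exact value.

Side lengths²: P_1P_2² = 26, P_1P_3² = 113, P_2P_3² = 53.
Since P_1P_3² = 113 ≥ 53 + 26 = 79, the angle opposite P_1P_3 is not acute, so the smallest enclosing circle has P_1P_3 as diameter.
Centre = midpoint of P_1P_3 = (-1.5, -2), r² = 113/4 = 28.25.

28.25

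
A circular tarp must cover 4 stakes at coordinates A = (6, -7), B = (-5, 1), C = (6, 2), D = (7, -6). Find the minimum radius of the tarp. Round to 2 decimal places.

6.95

By Welzl's lemma the MEC is supported by two points (diametrically opposite) or three points (on a circumcircle).
The farthest pair is B–D with squared distance 193. The circle on this segment as diameter has centre (1, -2.5) and r² = 193/4 = 48.25.
Check A: distance² to centre = 45.25 ≤ 48.25, so it lies inside.
All remaining points lie in this disk, and no smaller disk contains both endpoints, so this is the minimum enclosing circle.
r = √(48.25) ≈ 6.95.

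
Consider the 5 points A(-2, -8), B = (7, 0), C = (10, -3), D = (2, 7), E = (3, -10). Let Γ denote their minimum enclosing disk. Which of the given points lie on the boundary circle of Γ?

A smallest enclosing disk is always determined by at most three of the input points on its boundary.
The farthest pair is D–E with squared distance 290. The circle on this segment as diameter has centre (2.5, -1.5) and r² = 290/4 = 72.5.
Check A: distance² to centre = 62.5 ≤ 72.5, so it lies inside.
All remaining points lie in this disk, and no smaller disk contains both endpoints, so this is the minimum enclosing circle.
The points at distance exactly r from the centre are D, E — 2 points.

D, E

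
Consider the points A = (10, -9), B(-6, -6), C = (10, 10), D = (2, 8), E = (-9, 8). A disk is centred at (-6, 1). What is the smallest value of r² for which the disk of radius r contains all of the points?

The required radius is the distance from (-6, 1) to the farthest point.
Squared distances: 356, 49, 337, 113, 58.
Maximum is 356, attained at A.

356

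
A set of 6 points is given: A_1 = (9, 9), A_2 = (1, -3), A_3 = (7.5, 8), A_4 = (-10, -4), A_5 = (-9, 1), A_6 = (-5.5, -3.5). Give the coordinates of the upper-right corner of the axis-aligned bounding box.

x-range [-10, 9], y-range [-4, 9].
The upper-right corner is (9, 9).

(9, 9)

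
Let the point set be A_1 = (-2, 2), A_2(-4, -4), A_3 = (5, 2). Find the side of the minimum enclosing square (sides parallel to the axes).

The bounding box has width 9 and height 6.
An axis-aligned square enclosing the set must have side ≥ max(width, height).
So the minimum side is max(9, 6) = 9.

9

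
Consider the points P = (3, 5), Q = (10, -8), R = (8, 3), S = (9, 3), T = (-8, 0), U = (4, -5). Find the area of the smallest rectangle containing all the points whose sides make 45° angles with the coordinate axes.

In coordinates u = x + y, v = x − y the rectangle is axis-aligned; the map (x,y)→(u,v) scales areas by 2.
u-values: 8, 2, 11, 12, -8, -1; range = 12 − (-8) = 20.
v-values: -2, 18, 5, 6, -8, 9; range = 18 − (-8) = 26.
Area = (20 × 26) / 2 = 260.

260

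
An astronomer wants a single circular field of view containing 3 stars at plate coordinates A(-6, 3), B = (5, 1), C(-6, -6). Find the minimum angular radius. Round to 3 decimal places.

Side lengths²: AB² = 125, AC² = 81, BC² = 170.
Since BC² = 170 < 125 + 81 = 206, the triangle is acute, so the smallest enclosing circle is the circumcircle.
Circumcentre = (-25/22, -1.5), r² = 10625/242.
r = √(10625/242) ≈ 6.626.

6.626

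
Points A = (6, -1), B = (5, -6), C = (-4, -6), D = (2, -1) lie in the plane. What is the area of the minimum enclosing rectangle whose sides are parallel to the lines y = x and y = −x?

67.5

In coordinates u = x + y, v = x − y the rectangle is axis-aligned; the map (x,y)→(u,v) scales areas by 2.
u-values: 5, -1, -10, 1; range = 5 − (-10) = 15.
v-values: 7, 11, 2, 3; range = 11 − 2 = 9.
Area = (15 × 9) / 2 = 67.5.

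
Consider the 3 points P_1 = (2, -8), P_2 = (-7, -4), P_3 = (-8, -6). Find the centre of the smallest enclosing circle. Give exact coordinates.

Side lengths²: P_1P_2² = 97, P_1P_3² = 104, P_2P_3² = 5.
Since P_1P_3² = 104 ≥ 97 + 5 = 102, the angle opposite P_1P_3 is not acute, so the smallest enclosing circle has P_1P_3 as diameter.
Centre = midpoint of P_1P_3 = (-3, -7), r² = 104/4 = 26.
Centre = (-3, -7).

(-3, -7)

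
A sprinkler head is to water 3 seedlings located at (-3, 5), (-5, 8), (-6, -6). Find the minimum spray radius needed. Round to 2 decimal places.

Call the three points A, B, C in the order given.
Side lengths²: AB² = 13, AC² = 130, BC² = 197.
Since BC² = 197 ≥ 130 + 13 = 143, the angle opposite BC is not acute, so the smallest enclosing circle has BC as diameter.
Centre = midpoint of BC = (-5.5, 1), r² = 197/4 = 49.25.
r = √(49.25) ≈ 7.02.

7.02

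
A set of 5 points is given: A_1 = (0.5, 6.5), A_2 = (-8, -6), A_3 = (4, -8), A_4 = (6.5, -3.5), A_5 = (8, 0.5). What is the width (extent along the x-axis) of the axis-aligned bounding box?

16

max x = 8, min x = -8, so width = 16.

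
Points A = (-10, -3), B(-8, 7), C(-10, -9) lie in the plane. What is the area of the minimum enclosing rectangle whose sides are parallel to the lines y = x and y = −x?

In coordinates u = x + y, v = x − y the rectangle is axis-aligned; the map (x,y)→(u,v) scales areas by 2.
u-values: -13, -1, -19; range = -1 − (-19) = 18.
v-values: -7, -15, -1; range = -1 − (-15) = 14.
Area = (18 × 14) / 2 = 126.

126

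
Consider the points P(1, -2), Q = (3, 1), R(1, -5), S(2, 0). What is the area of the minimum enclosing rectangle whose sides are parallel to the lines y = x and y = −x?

In coordinates u = x + y, v = x − y the rectangle is axis-aligned; the map (x,y)→(u,v) scales areas by 2.
u-values: -1, 4, -4, 2; range = 4 − (-4) = 8.
v-values: 3, 2, 6, 2; range = 6 − 2 = 4.
Area = (8 × 4) / 2 = 16.

16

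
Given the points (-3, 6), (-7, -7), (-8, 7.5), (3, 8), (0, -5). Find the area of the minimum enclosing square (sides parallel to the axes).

The bounding box has width 11 and height 15.
An axis-aligned square enclosing the set must have side ≥ max(width, height).
So the minimum side is max(11, 15) = 15.
Area = 15² = 225.

225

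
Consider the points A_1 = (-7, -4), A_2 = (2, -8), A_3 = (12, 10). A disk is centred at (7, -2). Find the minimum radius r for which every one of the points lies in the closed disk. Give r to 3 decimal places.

The required radius is the distance from (7, -2) to the farthest point.
Squared distances: 200, 61, 169.
Maximum is 200, attained at A_1.
r = √200 ≈ 14.142.

14.142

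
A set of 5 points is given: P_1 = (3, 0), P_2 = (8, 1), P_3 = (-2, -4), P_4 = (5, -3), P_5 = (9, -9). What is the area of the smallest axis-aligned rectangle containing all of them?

x ranges over [-2, 9], width 11.
y ranges over [-9, 1], height 10.
Area = 11 × 10 = 110.

110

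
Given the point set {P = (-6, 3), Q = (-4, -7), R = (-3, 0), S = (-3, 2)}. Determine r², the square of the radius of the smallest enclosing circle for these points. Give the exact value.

26

The farthest pair is P–Q with squared distance 104. The circle on this segment as diameter has centre (-5, -2) and r² = 104/4 = 26.
Check R: distance² to centre = 8 ≤ 26, so it lies inside.
All remaining points lie in this disk, and no smaller disk contains both endpoints, so this is the minimum enclosing circle.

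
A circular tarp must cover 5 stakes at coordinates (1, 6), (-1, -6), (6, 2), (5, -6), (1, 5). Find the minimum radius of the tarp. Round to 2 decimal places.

6.41

The minimum enclosing circle is determined by three boundary points: (1, 6), (-1, -6), (5, -6).
Their circumcentre is (2, -1/3) with r² = 370/9.
The farthest remaining point (1, 5) is at distance² 265/9 ≤ 370/9.
r = √(370/9) ≈ 6.41.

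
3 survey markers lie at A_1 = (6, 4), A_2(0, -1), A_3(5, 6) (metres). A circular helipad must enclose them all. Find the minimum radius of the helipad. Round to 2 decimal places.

4.30

Side lengths²: A_1A_2² = 61, A_1A_3² = 5, A_2A_3² = 74.
Since A_2A_3² = 74 ≥ 61 + 5 = 66, the angle opposite A_2A_3 is not acute, so the smallest enclosing circle has A_2A_3 as diameter.
Centre = midpoint of A_2A_3 = (2.5, 2.5), r² = 74/4 = 18.5.
r = √(18.5) ≈ 4.30.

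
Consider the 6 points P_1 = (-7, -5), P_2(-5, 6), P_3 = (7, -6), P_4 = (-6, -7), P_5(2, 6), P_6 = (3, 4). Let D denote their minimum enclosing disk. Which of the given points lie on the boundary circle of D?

P_2, P_3, P_4

The minimum enclosing circle of a finite set is fixed by two of the points (as a diameter) or three (as a circumcircle).
The minimum enclosing circle is determined by three boundary points: P_2, P_3, P_4.
Their circumcentre is (1/14, -13/14) with r² = 7225/98.
The farthest remaining point P_1 is at distance² 6525/98 ≤ 7225/98.
The points at distance exactly r from the centre are P_2, P_3, P_4 — 3 points.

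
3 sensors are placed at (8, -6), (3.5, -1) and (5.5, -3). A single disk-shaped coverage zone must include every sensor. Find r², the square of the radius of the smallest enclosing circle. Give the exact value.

Call the three points A, B, C in the order given.
Side lengths²: AB² = 45.25, AC² = 15.25, BC² = 8.
Since AB² = 45.25 ≥ 15.25 + 8 = 23.25, the angle opposite AB is not acute, so the smallest enclosing circle has AB as diameter.
Centre = midpoint of AB = (5.75, -3.5), r² = 45.25/4 = 11.3125.

11.3125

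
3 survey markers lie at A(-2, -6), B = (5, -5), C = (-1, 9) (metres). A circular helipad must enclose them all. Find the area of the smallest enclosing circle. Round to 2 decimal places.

190.37

Side lengths²: AB² = 50, AC² = 226, BC² = 232.
Since BC² = 232 < 226 + 50 = 276, the triangle is acute, so the smallest enclosing circle is the circumcircle.
Circumcentre = (27/52, 71/52), r² = 81925/1352.
Area = π·r² = π·81925/1352 ≈ 190.37.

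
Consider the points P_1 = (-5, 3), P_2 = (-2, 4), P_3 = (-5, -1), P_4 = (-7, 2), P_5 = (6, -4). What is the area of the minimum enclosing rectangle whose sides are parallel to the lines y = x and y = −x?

76

In coordinates u = x + y, v = x − y the rectangle is axis-aligned; the map (x,y)→(u,v) scales areas by 2.
u-values: -2, 2, -6, -5, 2; range = 2 − (-6) = 8.
v-values: -8, -6, -4, -9, 10; range = 10 − (-9) = 19.
Area = (8 × 19) / 2 = 76.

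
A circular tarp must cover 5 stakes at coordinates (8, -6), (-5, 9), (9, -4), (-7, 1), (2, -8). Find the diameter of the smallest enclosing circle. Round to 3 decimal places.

19.849

The minimum enclosing circle of a finite set is fixed by two of the points (as a diameter) or three (as a circumcircle).
The farthest pair is (8, -6)–(-5, 9) with squared distance 394. The circle on this segment as diameter has centre (1.5, 1.5) and r² = 394/4 = 98.5.
Check (9, -4): distance² to centre = 86.5 ≤ 98.5, so it lies inside.
All remaining points lie in this disk, and no smaller disk contains both endpoints, so this is the minimum enclosing circle.
Diameter = 2r = 2√(98.5) ≈ 19.849.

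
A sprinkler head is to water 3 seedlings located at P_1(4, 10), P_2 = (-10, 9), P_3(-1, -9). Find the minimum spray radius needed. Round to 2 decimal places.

Side lengths²: P_1P_2² = 197, P_1P_3² = 386, P_2P_3² = 405.
Since P_2P_3² = 405 < 386 + 197 = 583, the triangle is acute, so the smallest enclosing circle is the circumcircle.
Circumcentre = (-141/58, 89/58), r² = 190105/1682.
r = √(190105/1682) ≈ 10.63.

10.63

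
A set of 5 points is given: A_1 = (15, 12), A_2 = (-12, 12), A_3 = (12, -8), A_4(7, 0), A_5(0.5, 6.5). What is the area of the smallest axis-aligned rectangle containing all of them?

540

x ranges over [-12, 15], width 27.
y ranges over [-8, 12], height 20.
Area = 27 × 20 = 540.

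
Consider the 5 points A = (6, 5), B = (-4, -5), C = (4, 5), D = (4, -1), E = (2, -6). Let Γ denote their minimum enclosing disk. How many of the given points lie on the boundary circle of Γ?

2

The farthest pair is A–B with squared distance 200. The circle on this segment as diameter has centre (1, 0) and r² = 200/4 = 50.
Check C: distance² to centre = 34 ≤ 50, so it lies inside.
All remaining points lie in this disk, and no smaller disk contains both endpoints, so this is the minimum enclosing circle.
The points at distance exactly r from the centre are A, B — 2 points.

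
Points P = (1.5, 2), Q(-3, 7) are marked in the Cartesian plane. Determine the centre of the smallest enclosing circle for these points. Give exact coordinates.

The smallest circle enclosing two points has them as diameter endpoints.
Centre = midpoint = (-0.75, 4.5); r² = |PQ|²/4 = 45.25/4 = 11.3125.
Centre = (-0.75, 4.5).

(-0.75, 4.5)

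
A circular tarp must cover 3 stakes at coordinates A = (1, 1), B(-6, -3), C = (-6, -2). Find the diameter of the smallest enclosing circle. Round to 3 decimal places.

Side lengths²: AB² = 65, AC² = 58, BC² = 1.
Since AB² = 65 ≥ 58 + 1 = 59, the angle opposite AB is not acute, so the smallest enclosing circle has AB as diameter.
Centre = midpoint of AB = (-2.5, -1), r² = 65/4 = 16.25.
Diameter = 2r = 2√(16.25) ≈ 8.062.

8.062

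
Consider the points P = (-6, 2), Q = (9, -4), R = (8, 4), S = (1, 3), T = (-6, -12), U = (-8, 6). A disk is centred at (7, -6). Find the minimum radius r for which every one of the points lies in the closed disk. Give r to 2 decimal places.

The required radius is the distance from (7, -6) to the farthest point.
Squared distances: 233, 8, 101, 117, 205, 369.
Maximum is 369, attained at U.
r = √369 ≈ 19.21.

19.21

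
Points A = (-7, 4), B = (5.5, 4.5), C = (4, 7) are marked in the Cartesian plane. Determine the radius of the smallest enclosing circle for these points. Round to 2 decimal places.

6.25

Side lengths²: AB² = 156.5, AC² = 130, BC² = 8.5.
Since AB² = 156.5 ≥ 130 + 8.5 = 138.5, the angle opposite AB is not acute, so the smallest enclosing circle has AB as diameter.
Centre = midpoint of AB = (-0.75, 4.25), r² = 156.5/4 = 39.125.
r = √(39.125) ≈ 6.25.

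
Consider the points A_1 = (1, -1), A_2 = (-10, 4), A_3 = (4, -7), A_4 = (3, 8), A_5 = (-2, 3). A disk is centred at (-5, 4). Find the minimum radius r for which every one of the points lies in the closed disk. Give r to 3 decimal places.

The required radius is the distance from (-5, 4) to the farthest point.
Squared distances: 61, 25, 202, 80, 10.
Maximum is 202, attained at A_3.
r = √202 ≈ 14.213.

14.213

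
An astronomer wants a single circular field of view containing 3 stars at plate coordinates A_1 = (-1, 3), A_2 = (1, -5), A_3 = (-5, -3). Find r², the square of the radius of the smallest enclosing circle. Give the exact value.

2210/121

Side lengths²: A_1A_2² = 68, A_1A_3² = 52, A_2A_3² = 40.
Since A_1A_2² = 68 < 52 + 40 = 92, the triangle is acute, so the smallest enclosing circle is the circumcircle.
Circumcentre = (-12/11, -14/11), r² = 2210/121.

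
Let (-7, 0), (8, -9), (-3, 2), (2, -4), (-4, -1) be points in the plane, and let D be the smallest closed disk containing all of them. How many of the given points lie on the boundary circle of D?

2

The farthest pair is (-7, 0)–(8, -9) with squared distance 306. The circle on this segment as diameter has centre (0.5, -4.5) and r² = 306/4 = 76.5.
Check (-3, 2): distance² to centre = 54.5 ≤ 76.5, so it lies inside.
All remaining points lie in this disk, and no smaller disk contains both endpoints, so this is the minimum enclosing circle.
The points at distance exactly r from the centre are (-7, 0), (8, -9) — 2 points.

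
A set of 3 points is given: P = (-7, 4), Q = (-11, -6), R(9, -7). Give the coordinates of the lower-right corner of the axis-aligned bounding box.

(9, -7)

x-range [-11, 9], y-range [-7, 4].
The lower-right corner is (9, -7).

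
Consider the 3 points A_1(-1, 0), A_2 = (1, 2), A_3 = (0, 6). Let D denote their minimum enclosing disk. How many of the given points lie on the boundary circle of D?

Side lengths²: A_1A_2² = 8, A_1A_3² = 37, A_2A_3² = 17.
Since A_1A_3² = 37 ≥ 17 + 8 = 25, the angle opposite A_1A_3 is not acute, so the smallest enclosing circle has A_1A_3 as diameter.
Centre = midpoint of A_1A_3 = (-0.5, 3), r² = 37/4 = 9.25.
The points at distance exactly r from the centre are A_1, A_3 — 2 points.

2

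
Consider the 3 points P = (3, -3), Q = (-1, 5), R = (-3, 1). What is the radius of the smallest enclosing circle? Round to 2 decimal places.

4.47

Side lengths²: PQ² = 80, PR² = 52, QR² = 20.
Since PQ² = 80 ≥ 52 + 20 = 72, the angle opposite PQ is not acute, so the smallest enclosing circle has PQ as diameter.
Centre = midpoint of PQ = (1, 1), r² = 80/4 = 20.
r = √20 ≈ 4.47.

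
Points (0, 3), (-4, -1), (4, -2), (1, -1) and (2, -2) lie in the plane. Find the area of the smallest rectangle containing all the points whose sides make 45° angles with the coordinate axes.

36

In coordinates u = x + y, v = x − y the rectangle is axis-aligned; the map (x,y)→(u,v) scales areas by 2.
u-values: 3, -5, 2, 0, 0; range = 3 − (-5) = 8.
v-values: -3, -3, 6, 2, 4; range = 6 − (-3) = 9.
Area = (8 × 9) / 2 = 36.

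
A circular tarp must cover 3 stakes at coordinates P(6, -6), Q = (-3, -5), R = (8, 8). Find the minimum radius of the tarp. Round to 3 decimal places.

Side lengths²: PQ² = 82, PR² = 200, QR² = 290.
Since QR² = 290 ≥ 200 + 82 = 282, the angle opposite QR is not acute, so the smallest enclosing circle has QR as diameter.
Centre = midpoint of QR = (2.5, 1.5), r² = 290/4 = 72.5.
r = √(72.5) ≈ 8.515.

8.515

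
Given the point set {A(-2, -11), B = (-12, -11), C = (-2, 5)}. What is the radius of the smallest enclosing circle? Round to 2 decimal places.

Side lengths²: AB² = 100, AC² = 256, BC² = 356.
Since BC² = 356 ≥ 256 + 100 = 356, the angle opposite BC is not acute, so the smallest enclosing circle has BC as diameter.
Centre = midpoint of BC = (-7, -3), r² = 356/4 = 89.
r = √89 ≈ 9.43.

9.43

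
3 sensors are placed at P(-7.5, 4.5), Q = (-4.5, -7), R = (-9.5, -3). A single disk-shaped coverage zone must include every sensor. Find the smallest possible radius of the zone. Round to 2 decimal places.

5.94

Side lengths²: PQ² = 141.25, PR² = 60.25, QR² = 41.
Since PQ² = 141.25 ≥ 60.25 + 41 = 101.25, the angle opposite PQ is not acute, so the smallest enclosing circle has PQ as diameter.
Centre = midpoint of PQ = (-6, -1.25), r² = 141.25/4 = 35.3125.
r = √(35.3125) ≈ 5.94.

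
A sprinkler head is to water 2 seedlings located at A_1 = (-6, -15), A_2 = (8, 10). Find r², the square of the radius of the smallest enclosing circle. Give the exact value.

205.25

The smallest circle enclosing two points has them as diameter endpoints.
Centre = midpoint = (1, -2.5); r² = |A_1A_2|²/4 = 821/4 = 205.25.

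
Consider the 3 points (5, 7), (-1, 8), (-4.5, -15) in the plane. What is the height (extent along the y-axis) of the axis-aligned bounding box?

max y = 8, min y = -15, so height = 23.

23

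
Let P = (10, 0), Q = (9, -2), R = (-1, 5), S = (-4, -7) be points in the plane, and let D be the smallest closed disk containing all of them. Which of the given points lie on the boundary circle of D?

The minimum enclosing circle of a finite set is fixed by two of the points (as a diameter) or three (as a circumcircle).
The minimum enclosing circle is determined by three boundary points: P, R, S.
Their circumcentre is (33/14, -31/14) with r² = 6205/98.
The farthest remaining point Q is at distance² 4329/98 ≤ 6205/98.
The points at distance exactly r from the centre are P, R, S — 3 points.

P, R, S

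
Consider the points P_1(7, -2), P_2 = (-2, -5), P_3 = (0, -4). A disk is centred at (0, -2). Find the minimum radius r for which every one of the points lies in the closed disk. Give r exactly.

The required radius is the distance from (0, -2) to the farthest point.
Squared distances: 49, 13, 4.
Maximum is 49, attained at P_1.
r = √49 = 7.

7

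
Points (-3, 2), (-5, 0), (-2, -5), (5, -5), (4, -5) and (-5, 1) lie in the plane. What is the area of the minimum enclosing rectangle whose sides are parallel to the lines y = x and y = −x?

In coordinates u = x + y, v = x − y the rectangle is axis-aligned; the map (x,y)→(u,v) scales areas by 2.
u-values: -1, -5, -7, 0, -1, -4; range = 0 − (-7) = 7.
v-values: -5, -5, 3, 10, 9, -6; range = 10 − (-6) = 16.
Area = (7 × 16) / 2 = 56.

56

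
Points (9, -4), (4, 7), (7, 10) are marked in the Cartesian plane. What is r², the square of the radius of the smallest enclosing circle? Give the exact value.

50

Call the three points A, B, C in the order given.
Side lengths²: AB² = 146, AC² = 200, BC² = 18.
Since AC² = 200 ≥ 146 + 18 = 164, the angle opposite AC is not acute, so the smallest enclosing circle has AC as diameter.
Centre = midpoint of AC = (8, 3), r² = 200/4 = 50.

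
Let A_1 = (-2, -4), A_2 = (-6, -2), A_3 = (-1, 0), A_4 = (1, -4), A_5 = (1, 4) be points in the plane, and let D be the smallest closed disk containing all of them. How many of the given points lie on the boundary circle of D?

By Welzl's lemma the MEC is supported by two points (diametrically opposite) or three points (on a circumcircle).
The minimum enclosing circle is determined by three boundary points: A_2, A_4, A_5.
Their circumcentre is (-23/14, 0) with r² = 4505/196.
The farthest remaining point A_1 is at distance² 3161/196 ≤ 4505/196.
The points at distance exactly r from the centre are A_2, A_4, A_5 — 3 points.

3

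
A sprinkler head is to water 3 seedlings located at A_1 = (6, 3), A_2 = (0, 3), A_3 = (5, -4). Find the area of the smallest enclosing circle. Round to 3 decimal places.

Side lengths²: A_1A_2² = 36, A_1A_3² = 50, A_2A_3² = 74.
Since A_2A_3² = 74 < 50 + 36 = 86, the triangle is acute, so the smallest enclosing circle is the circumcircle.
Circumcentre = (3, -1/7), r² = 925/49.
Area = π·r² = π·925/49 ≈ 59.306.

59.306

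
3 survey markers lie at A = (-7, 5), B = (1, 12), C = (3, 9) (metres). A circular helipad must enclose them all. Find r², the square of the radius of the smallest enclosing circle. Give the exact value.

42601/1444

Side lengths²: AB² = 113, AC² = 116, BC² = 13.
Since AC² = 116 < 113 + 13 = 126, the triangle is acute, so the smallest enclosing circle is the circumcircle.
Circumcentre = (-43/19, 291/38), r² = 42601/1444.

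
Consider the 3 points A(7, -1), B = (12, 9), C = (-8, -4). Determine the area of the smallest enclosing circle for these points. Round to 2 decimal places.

Side lengths²: AB² = 125, AC² = 234, BC² = 569.
Since BC² = 569 ≥ 234 + 125 = 359, the angle opposite BC is not acute, so the smallest enclosing circle has BC as diameter.
Centre = midpoint of BC = (2, 2.5), r² = 569/4 = 142.25.
Area = π·r² = π·142.25 ≈ 446.89.

446.89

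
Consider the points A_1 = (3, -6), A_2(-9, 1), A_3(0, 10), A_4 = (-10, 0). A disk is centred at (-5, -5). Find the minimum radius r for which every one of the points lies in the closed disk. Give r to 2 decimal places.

The required radius is the distance from (-5, -5) to the farthest point.
Squared distances: 65, 52, 250, 50.
Maximum is 250, attained at A_3.
r = √250 ≈ 15.81.

15.81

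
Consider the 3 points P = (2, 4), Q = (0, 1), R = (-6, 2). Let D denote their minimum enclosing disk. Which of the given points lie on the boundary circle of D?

Side lengths²: PQ² = 13, PR² = 68, QR² = 37.
Since PR² = 68 ≥ 37 + 13 = 50, the angle opposite PR is not acute, so the smallest enclosing circle has PR as diameter.
Centre = midpoint of PR = (-2, 3), r² = 68/4 = 17.
The points at distance exactly r from the centre are P, R — 2 points.

P, R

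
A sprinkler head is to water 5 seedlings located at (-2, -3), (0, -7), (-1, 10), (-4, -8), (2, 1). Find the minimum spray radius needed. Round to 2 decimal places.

The farthest pair is (-1, 10)–(-4, -8) with squared distance 333. The circle on this segment as diameter has centre (-2.5, 1) and r² = 333/4 = 83.25.
Check (-2, -3): distance² to centre = 16.25 ≤ 83.25, so it lies inside.
All remaining points lie in this disk, and no smaller disk contains both endpoints, so this is the minimum enclosing circle.
r = √(83.25) ≈ 9.12.

9.12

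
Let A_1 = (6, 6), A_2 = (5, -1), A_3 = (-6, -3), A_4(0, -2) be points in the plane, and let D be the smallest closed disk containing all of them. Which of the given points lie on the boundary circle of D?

A_1, A_3

The farthest pair is A_1–A_3 with squared distance 225. The circle on this segment as diameter has centre (0, 1.5) and r² = 225/4 = 56.25.
Check A_2: distance² to centre = 31.25 ≤ 56.25, so it lies inside.
All remaining points lie in this disk, and no smaller disk contains both endpoints, so this is the minimum enclosing circle.
The points at distance exactly r from the centre are A_1, A_3 — 2 points.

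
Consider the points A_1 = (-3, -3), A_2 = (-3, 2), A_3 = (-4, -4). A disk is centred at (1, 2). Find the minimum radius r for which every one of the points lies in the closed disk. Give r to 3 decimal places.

The required radius is the distance from (1, 2) to the farthest point.
Squared distances: 41, 16, 61.
Maximum is 61, attained at A_3.
r = √61 ≈ 7.810.

7.810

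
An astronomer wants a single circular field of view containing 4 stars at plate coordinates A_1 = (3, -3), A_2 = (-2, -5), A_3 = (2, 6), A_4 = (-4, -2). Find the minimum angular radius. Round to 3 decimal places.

5.852

The minimum enclosing circle of a finite set is fixed by two of the points (as a diameter) or three (as a circumcircle).
The farthest pair is A_2–A_3 with squared distance 137. The circle on this segment as diameter has centre (0, 0.5) and r² = 137/4 = 34.25.
Check A_1: distance² to centre = 21.25 ≤ 34.25, so it lies inside.
All remaining points lie in this disk, and no smaller disk contains both endpoints, so this is the minimum enclosing circle.
r = √(34.25) ≈ 5.852.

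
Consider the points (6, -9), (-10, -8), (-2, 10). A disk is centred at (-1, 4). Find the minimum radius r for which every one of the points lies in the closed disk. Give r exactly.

The required radius is the distance from (-1, 4) to the farthest point.
Squared distances: 218, 225, 37.
Maximum is 225, attained at (-10, -8).
r = √225 = 15.

15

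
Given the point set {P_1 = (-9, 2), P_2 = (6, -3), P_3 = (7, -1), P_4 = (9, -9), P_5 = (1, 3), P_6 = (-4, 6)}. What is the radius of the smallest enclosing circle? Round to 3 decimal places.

The minimum enclosing circle of a finite set is fixed by two of the points (as a diameter) or three (as a circumcircle).
The farthest pair is P_1–P_4 with squared distance 445. The circle on this segment as diameter has centre (0, -3.5) and r² = 445/4 = 111.25.
Check P_2: distance² to centre = 36.25 ≤ 111.25, so it lies inside.
All remaining points lie in this disk, and no smaller disk contains both endpoints, so this is the minimum enclosing circle.
r = √(111.25) ≈ 10.548.

10.548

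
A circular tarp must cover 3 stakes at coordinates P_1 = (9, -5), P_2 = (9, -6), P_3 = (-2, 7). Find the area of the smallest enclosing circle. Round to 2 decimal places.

Side lengths²: P_1P_2² = 1, P_1P_3² = 265, P_2P_3² = 290.
Since P_2P_3² = 290 ≥ 265 + 1 = 266, the angle opposite P_2P_3 is not acute, so the smallest enclosing circle has P_2P_3 as diameter.
Centre = midpoint of P_2P_3 = (3.5, 0.5), r² = 290/4 = 72.5.
Area = π·r² = π·72.5 ≈ 227.77.

227.77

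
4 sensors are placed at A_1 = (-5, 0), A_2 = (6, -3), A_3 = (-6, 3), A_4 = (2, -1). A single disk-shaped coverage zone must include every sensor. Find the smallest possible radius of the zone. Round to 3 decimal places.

6.708

The minimum enclosing circle of a finite set is fixed by two of the points (as a diameter) or three (as a circumcircle).
The farthest pair is A_2–A_3 with squared distance 180. The circle on this segment as diameter has centre (0, 0) and r² = 180/4 = 45.
Check A_1: distance² to centre = 25 ≤ 45, so it lies inside.
All remaining points lie in this disk, and no smaller disk contains both endpoints, so this is the minimum enclosing circle.
r = √45 ≈ 6.708.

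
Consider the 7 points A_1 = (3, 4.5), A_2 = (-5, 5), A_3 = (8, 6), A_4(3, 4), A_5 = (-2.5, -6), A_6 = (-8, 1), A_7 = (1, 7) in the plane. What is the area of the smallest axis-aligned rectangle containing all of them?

208

x ranges over [-8, 8], width 16.
y ranges over [-6, 7], height 13.
Area = 16 × 13 = 208.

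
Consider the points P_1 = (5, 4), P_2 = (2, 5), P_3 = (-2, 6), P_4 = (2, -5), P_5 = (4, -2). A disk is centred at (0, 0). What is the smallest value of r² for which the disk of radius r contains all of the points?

The required radius is the distance from (0, 0) to the farthest point.
Squared distances: 41, 29, 40, 29, 20.
Maximum is 41, attained at P_1.

41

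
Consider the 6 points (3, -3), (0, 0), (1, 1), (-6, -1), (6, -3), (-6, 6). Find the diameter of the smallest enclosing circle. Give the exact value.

15

By Welzl's lemma the MEC is supported by two points (diametrically opposite) or three points (on a circumcircle).
The farthest pair is (6, -3)–(-6, 6) with squared distance 225. The circle on this segment as diameter has centre (0, 1.5) and r² = 225/4 = 56.25.
Check (3, -3): distance² to centre = 29.25 ≤ 56.25, so it lies inside.
All remaining points lie in this disk, and no smaller disk contains both endpoints, so this is the minimum enclosing circle.
Diameter = 2r = 2√(56.25) = 15.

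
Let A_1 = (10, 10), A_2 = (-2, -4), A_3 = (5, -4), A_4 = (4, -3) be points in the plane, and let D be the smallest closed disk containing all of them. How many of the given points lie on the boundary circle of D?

The farthest pair is A_1–A_2 with squared distance 340. The circle on this segment as diameter has centre (4, 3) and r² = 340/4 = 85.
Check A_3: distance² to centre = 50 ≤ 85, so it lies inside.
All remaining points lie in this disk, and no smaller disk contains both endpoints, so this is the minimum enclosing circle.
The points at distance exactly r from the centre are A_1, A_2 — 2 points.

2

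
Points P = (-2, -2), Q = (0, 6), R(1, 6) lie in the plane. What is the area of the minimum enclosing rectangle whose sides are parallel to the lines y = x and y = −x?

In coordinates u = x + y, v = x − y the rectangle is axis-aligned; the map (x,y)→(u,v) scales areas by 2.
u-values: -4, 6, 7; range = 7 − (-4) = 11.
v-values: 0, -6, -5; range = 0 − (-6) = 6.
Area = (11 × 6) / 2 = 33.

33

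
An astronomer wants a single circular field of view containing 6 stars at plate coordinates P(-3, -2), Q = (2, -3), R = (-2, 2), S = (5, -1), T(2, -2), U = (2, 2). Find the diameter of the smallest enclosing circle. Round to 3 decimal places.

8.166

A smallest enclosing disk is always determined by at most three of the input points on its boundary.
The minimum enclosing circle is determined by three boundary points: P, R, S.
Their circumcentre is (57/62, -53/62) with r² = 32045/1922.
The farthest remaining point U is at distance² 17909/1922 ≤ 32045/1922.
Diameter = 2r = 2√(32045/1922) ≈ 8.166.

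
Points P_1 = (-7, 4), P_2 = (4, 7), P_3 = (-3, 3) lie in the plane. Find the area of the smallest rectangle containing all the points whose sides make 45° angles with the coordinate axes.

In coordinates u = x + y, v = x − y the rectangle is axis-aligned; the map (x,y)→(u,v) scales areas by 2.
u-values: -3, 11, 0; range = 11 − (-3) = 14.
v-values: -11, -3, -6; range = -3 − (-11) = 8.
Area = (14 × 8) / 2 = 56.

56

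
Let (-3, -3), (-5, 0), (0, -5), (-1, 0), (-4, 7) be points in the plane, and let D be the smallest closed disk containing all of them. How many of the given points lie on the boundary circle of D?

2

The minimum enclosing circle of a finite set is fixed by two of the points (as a diameter) or three (as a circumcircle).
The farthest pair is (0, -5)–(-4, 7) with squared distance 160. The circle on this segment as diameter has centre (-2, 1) and r² = 160/4 = 40.
Check (-3, -3): distance² to centre = 17 ≤ 40, so it lies inside.
All remaining points lie in this disk, and no smaller disk contains both endpoints, so this is the minimum enclosing circle.
The points at distance exactly r from the centre are (0, -5), (-4, 7) — 2 points.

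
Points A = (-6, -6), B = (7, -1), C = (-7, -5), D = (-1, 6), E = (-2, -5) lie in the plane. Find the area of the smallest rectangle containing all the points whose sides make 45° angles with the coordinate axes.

In coordinates u = x + y, v = x − y the rectangle is axis-aligned; the map (x,y)→(u,v) scales areas by 2.
u-values: -12, 6, -12, 5, -7; range = 6 − (-12) = 18.
v-values: 0, 8, -2, -7, 3; range = 8 − (-7) = 15.
Area = (18 × 15) / 2 = 135.

135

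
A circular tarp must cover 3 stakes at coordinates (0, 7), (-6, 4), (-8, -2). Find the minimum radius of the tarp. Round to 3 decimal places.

6.021

Call the three points A, B, C in the order given.
Side lengths²: AB² = 45, AC² = 145, BC² = 40.
Since AC² = 145 ≥ 45 + 40 = 85, the angle opposite AC is not acute, so the smallest enclosing circle has AC as diameter.
Centre = midpoint of AC = (-4, 2.5), r² = 145/4 = 36.25.
r = √(36.25) ≈ 6.021.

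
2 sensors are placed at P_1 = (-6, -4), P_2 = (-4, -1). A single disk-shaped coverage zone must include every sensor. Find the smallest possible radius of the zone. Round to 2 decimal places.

The smallest circle enclosing two points has them as diameter endpoints.
Centre = midpoint = (-5, -2.5); r² = |P_1P_2|²/4 = 13/4 = 3.25.
r = √(3.25) ≈ 1.80.

1.80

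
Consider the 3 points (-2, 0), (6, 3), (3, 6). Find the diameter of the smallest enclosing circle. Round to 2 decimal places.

Call the three points A, B, C in the order given.
Side lengths²: AB² = 73, AC² = 61, BC² = 18.
Since AB² = 73 < 61 + 18 = 79, the triangle is acute, so the smallest enclosing circle is the circumcircle.
Circumcentre = (41/22, 41/22), r² = 4453/242.
Diameter = 2r = 2√(4453/242) ≈ 8.58.

8.58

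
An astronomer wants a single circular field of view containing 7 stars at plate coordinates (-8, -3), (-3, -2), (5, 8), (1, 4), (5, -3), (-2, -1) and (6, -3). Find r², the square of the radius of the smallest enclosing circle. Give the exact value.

The minimum enclosing circle of a finite set is fixed by two of the points (as a diameter) or three (as a circumcircle).
The minimum enclosing circle is determined by three boundary points: (-8, -3), (5, 8), (6, -3).
Their circumcentre is (-1, 21/11) with r² = 8845/121.
The farthest remaining point (5, -3) is at distance² 7272/121 ≤ 8845/121.

8845/121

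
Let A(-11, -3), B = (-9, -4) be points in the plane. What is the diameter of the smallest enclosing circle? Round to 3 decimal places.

The smallest circle enclosing two points has them as diameter endpoints.
Centre = midpoint = (-10, -3.5); r² = |AB|²/4 = 5/4 = 1.25.
Diameter = 2r = 2√(1.25) ≈ 2.236.

2.236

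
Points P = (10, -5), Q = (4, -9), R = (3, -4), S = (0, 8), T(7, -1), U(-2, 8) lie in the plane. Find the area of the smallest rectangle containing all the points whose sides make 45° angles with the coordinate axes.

In coordinates u = x + y, v = x − y the rectangle is axis-aligned; the map (x,y)→(u,v) scales areas by 2.
u-values: 5, -5, -1, 8, 6, 6; range = 8 − (-5) = 13.
v-values: 15, 13, 7, -8, 8, -10; range = 15 − (-10) = 25.
Area = (13 × 25) / 2 = 162.5.

162.5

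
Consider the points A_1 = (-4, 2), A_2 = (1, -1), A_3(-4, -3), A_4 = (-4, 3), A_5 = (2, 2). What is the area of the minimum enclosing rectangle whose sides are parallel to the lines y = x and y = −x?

In coordinates u = x + y, v = x − y the rectangle is axis-aligned; the map (x,y)→(u,v) scales areas by 2.
u-values: -2, 0, -7, -1, 4; range = 4 − (-7) = 11.
v-values: -6, 2, -1, -7, 0; range = 2 − (-7) = 9.
Area = (11 × 9) / 2 = 49.5.

49.5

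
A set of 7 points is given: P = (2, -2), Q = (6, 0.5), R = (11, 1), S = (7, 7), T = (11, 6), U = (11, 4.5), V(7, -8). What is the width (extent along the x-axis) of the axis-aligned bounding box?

9

max x = 11, min x = 2, so width = 9.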